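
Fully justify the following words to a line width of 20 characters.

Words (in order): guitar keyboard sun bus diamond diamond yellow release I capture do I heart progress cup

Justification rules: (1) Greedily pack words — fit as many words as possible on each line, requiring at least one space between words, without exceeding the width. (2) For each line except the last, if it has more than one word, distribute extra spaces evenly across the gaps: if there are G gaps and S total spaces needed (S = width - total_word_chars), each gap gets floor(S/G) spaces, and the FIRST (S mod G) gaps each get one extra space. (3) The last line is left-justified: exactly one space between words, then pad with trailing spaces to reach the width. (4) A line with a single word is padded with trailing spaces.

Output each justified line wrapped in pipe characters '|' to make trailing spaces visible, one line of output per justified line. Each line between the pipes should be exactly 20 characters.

Line 1: ['guitar', 'keyboard', 'sun'] (min_width=19, slack=1)
Line 2: ['bus', 'diamond', 'diamond'] (min_width=19, slack=1)
Line 3: ['yellow', 'release', 'I'] (min_width=16, slack=4)
Line 4: ['capture', 'do', 'I', 'heart'] (min_width=18, slack=2)
Line 5: ['progress', 'cup'] (min_width=12, slack=8)

Answer: |guitar  keyboard sun|
|bus  diamond diamond|
|yellow   release   I|
|capture  do  I heart|
|progress cup        |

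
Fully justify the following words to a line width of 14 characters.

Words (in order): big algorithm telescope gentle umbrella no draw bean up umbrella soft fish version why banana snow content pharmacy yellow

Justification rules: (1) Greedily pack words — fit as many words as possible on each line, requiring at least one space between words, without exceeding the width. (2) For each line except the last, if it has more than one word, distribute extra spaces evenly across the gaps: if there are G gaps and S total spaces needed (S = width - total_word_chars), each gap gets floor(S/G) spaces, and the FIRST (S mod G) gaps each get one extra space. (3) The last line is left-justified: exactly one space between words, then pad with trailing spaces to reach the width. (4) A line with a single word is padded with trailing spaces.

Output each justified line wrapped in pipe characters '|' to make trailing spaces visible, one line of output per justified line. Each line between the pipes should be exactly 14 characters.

Line 1: ['big', 'algorithm'] (min_width=13, slack=1)
Line 2: ['telescope'] (min_width=9, slack=5)
Line 3: ['gentle'] (min_width=6, slack=8)
Line 4: ['umbrella', 'no'] (min_width=11, slack=3)
Line 5: ['draw', 'bean', 'up'] (min_width=12, slack=2)
Line 6: ['umbrella', 'soft'] (min_width=13, slack=1)
Line 7: ['fish', 'version'] (min_width=12, slack=2)
Line 8: ['why', 'banana'] (min_width=10, slack=4)
Line 9: ['snow', 'content'] (min_width=12, slack=2)
Line 10: ['pharmacy'] (min_width=8, slack=6)
Line 11: ['yellow'] (min_width=6, slack=8)

Answer: |big  algorithm|
|telescope     |
|gentle        |
|umbrella    no|
|draw  bean  up|
|umbrella  soft|
|fish   version|
|why     banana|
|snow   content|
|pharmacy      |
|yellow        |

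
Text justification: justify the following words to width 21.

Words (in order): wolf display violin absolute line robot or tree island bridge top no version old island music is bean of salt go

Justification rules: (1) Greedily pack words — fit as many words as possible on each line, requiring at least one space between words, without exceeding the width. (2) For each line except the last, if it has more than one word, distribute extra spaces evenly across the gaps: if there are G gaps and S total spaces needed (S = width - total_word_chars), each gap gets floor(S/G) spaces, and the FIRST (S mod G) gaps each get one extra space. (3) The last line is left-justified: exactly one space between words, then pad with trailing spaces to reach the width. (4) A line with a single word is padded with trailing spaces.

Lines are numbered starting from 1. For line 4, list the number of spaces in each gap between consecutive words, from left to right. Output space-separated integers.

Line 1: ['wolf', 'display', 'violin'] (min_width=19, slack=2)
Line 2: ['absolute', 'line', 'robot'] (min_width=19, slack=2)
Line 3: ['or', 'tree', 'island', 'bridge'] (min_width=21, slack=0)
Line 4: ['top', 'no', 'version', 'old'] (min_width=18, slack=3)
Line 5: ['island', 'music', 'is', 'bean'] (min_width=20, slack=1)
Line 6: ['of', 'salt', 'go'] (min_width=10, slack=11)

Answer: 2 2 2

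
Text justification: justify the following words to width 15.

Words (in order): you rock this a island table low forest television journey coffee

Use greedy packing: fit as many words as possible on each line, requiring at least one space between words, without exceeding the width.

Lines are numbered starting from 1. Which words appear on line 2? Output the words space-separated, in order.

Line 1: ['you', 'rock', 'this', 'a'] (min_width=15, slack=0)
Line 2: ['island', 'table'] (min_width=12, slack=3)
Line 3: ['low', 'forest'] (min_width=10, slack=5)
Line 4: ['television'] (min_width=10, slack=5)
Line 5: ['journey', 'coffee'] (min_width=14, slack=1)

Answer: island table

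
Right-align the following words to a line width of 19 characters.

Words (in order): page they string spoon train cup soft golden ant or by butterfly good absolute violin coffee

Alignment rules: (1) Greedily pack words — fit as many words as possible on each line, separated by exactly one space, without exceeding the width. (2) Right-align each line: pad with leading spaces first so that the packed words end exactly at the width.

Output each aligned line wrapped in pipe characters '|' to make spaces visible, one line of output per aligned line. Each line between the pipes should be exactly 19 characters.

Answer: |   page they string|
|    spoon train cup|
| soft golden ant or|
|  by butterfly good|
|    absolute violin|
|             coffee|

Derivation:
Line 1: ['page', 'they', 'string'] (min_width=16, slack=3)
Line 2: ['spoon', 'train', 'cup'] (min_width=15, slack=4)
Line 3: ['soft', 'golden', 'ant', 'or'] (min_width=18, slack=1)
Line 4: ['by', 'butterfly', 'good'] (min_width=17, slack=2)
Line 5: ['absolute', 'violin'] (min_width=15, slack=4)
Line 6: ['coffee'] (min_width=6, slack=13)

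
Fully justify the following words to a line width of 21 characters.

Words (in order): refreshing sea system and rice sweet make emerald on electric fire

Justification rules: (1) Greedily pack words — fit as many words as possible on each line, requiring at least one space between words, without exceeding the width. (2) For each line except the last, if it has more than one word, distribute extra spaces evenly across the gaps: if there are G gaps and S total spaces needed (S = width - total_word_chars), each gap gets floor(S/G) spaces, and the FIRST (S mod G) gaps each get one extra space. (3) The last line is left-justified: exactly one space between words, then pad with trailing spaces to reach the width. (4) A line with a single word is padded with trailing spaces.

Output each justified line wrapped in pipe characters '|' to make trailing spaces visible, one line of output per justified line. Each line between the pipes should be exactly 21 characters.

Answer: |refreshing sea system|
|and  rice  sweet make|
|emerald  on  electric|
|fire                 |

Derivation:
Line 1: ['refreshing', 'sea', 'system'] (min_width=21, slack=0)
Line 2: ['and', 'rice', 'sweet', 'make'] (min_width=19, slack=2)
Line 3: ['emerald', 'on', 'electric'] (min_width=19, slack=2)
Line 4: ['fire'] (min_width=4, slack=17)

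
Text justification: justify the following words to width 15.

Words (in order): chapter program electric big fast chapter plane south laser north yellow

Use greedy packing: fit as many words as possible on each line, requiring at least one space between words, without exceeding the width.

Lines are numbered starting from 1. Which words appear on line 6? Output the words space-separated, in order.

Answer: yellow

Derivation:
Line 1: ['chapter', 'program'] (min_width=15, slack=0)
Line 2: ['electric', 'big'] (min_width=12, slack=3)
Line 3: ['fast', 'chapter'] (min_width=12, slack=3)
Line 4: ['plane', 'south'] (min_width=11, slack=4)
Line 5: ['laser', 'north'] (min_width=11, slack=4)
Line 6: ['yellow'] (min_width=6, slack=9)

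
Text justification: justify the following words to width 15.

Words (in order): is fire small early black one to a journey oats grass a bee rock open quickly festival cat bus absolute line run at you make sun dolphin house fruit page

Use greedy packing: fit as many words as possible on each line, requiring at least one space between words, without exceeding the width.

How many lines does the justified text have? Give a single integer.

Answer: 12

Derivation:
Line 1: ['is', 'fire', 'small'] (min_width=13, slack=2)
Line 2: ['early', 'black', 'one'] (min_width=15, slack=0)
Line 3: ['to', 'a', 'journey'] (min_width=12, slack=3)
Line 4: ['oats', 'grass', 'a'] (min_width=12, slack=3)
Line 5: ['bee', 'rock', 'open'] (min_width=13, slack=2)
Line 6: ['quickly'] (min_width=7, slack=8)
Line 7: ['festival', 'cat'] (min_width=12, slack=3)
Line 8: ['bus', 'absolute'] (min_width=12, slack=3)
Line 9: ['line', 'run', 'at', 'you'] (min_width=15, slack=0)
Line 10: ['make', 'sun'] (min_width=8, slack=7)
Line 11: ['dolphin', 'house'] (min_width=13, slack=2)
Line 12: ['fruit', 'page'] (min_width=10, slack=5)
Total lines: 12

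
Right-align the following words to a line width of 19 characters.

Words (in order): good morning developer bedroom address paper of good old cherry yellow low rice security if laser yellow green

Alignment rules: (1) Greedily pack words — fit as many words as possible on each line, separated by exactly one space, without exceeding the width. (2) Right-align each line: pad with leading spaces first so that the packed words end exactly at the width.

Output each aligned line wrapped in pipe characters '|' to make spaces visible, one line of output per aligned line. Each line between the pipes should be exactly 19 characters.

Answer: |       good morning|
|  developer bedroom|
|   address paper of|
|    good old cherry|
|    yellow low rice|
|  security if laser|
|       yellow green|

Derivation:
Line 1: ['good', 'morning'] (min_width=12, slack=7)
Line 2: ['developer', 'bedroom'] (min_width=17, slack=2)
Line 3: ['address', 'paper', 'of'] (min_width=16, slack=3)
Line 4: ['good', 'old', 'cherry'] (min_width=15, slack=4)
Line 5: ['yellow', 'low', 'rice'] (min_width=15, slack=4)
Line 6: ['security', 'if', 'laser'] (min_width=17, slack=2)
Line 7: ['yellow', 'green'] (min_width=12, slack=7)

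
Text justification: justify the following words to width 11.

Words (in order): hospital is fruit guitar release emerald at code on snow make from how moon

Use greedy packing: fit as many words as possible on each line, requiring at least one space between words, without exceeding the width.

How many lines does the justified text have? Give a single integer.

Answer: 9

Derivation:
Line 1: ['hospital', 'is'] (min_width=11, slack=0)
Line 2: ['fruit'] (min_width=5, slack=6)
Line 3: ['guitar'] (min_width=6, slack=5)
Line 4: ['release'] (min_width=7, slack=4)
Line 5: ['emerald', 'at'] (min_width=10, slack=1)
Line 6: ['code', 'on'] (min_width=7, slack=4)
Line 7: ['snow', 'make'] (min_width=9, slack=2)
Line 8: ['from', 'how'] (min_width=8, slack=3)
Line 9: ['moon'] (min_width=4, slack=7)
Total lines: 9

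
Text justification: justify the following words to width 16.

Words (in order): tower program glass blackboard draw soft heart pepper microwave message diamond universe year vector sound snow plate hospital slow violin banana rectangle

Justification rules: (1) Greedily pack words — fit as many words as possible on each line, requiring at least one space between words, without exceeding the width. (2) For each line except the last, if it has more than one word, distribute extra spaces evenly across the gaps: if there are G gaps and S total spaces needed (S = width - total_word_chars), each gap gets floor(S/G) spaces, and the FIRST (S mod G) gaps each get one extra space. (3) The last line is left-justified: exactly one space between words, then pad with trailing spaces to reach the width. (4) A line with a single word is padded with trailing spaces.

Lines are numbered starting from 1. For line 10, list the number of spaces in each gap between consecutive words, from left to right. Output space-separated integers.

Line 1: ['tower', 'program'] (min_width=13, slack=3)
Line 2: ['glass', 'blackboard'] (min_width=16, slack=0)
Line 3: ['draw', 'soft', 'heart'] (min_width=15, slack=1)
Line 4: ['pepper', 'microwave'] (min_width=16, slack=0)
Line 5: ['message', 'diamond'] (min_width=15, slack=1)
Line 6: ['universe', 'year'] (min_width=13, slack=3)
Line 7: ['vector', 'sound'] (min_width=12, slack=4)
Line 8: ['snow', 'plate'] (min_width=10, slack=6)
Line 9: ['hospital', 'slow'] (min_width=13, slack=3)
Line 10: ['violin', 'banana'] (min_width=13, slack=3)
Line 11: ['rectangle'] (min_width=9, slack=7)

Answer: 4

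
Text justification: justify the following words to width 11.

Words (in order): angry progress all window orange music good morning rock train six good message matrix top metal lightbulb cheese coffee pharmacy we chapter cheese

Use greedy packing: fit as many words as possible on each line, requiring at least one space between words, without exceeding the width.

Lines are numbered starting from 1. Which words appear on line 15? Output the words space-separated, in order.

Line 1: ['angry'] (min_width=5, slack=6)
Line 2: ['progress'] (min_width=8, slack=3)
Line 3: ['all', 'window'] (min_width=10, slack=1)
Line 4: ['orange'] (min_width=6, slack=5)
Line 5: ['music', 'good'] (min_width=10, slack=1)
Line 6: ['morning'] (min_width=7, slack=4)
Line 7: ['rock', 'train'] (min_width=10, slack=1)
Line 8: ['six', 'good'] (min_width=8, slack=3)
Line 9: ['message'] (min_width=7, slack=4)
Line 10: ['matrix', 'top'] (min_width=10, slack=1)
Line 11: ['metal'] (min_width=5, slack=6)
Line 12: ['lightbulb'] (min_width=9, slack=2)
Line 13: ['cheese'] (min_width=6, slack=5)
Line 14: ['coffee'] (min_width=6, slack=5)
Line 15: ['pharmacy', 'we'] (min_width=11, slack=0)
Line 16: ['chapter'] (min_width=7, slack=4)
Line 17: ['cheese'] (min_width=6, slack=5)

Answer: pharmacy we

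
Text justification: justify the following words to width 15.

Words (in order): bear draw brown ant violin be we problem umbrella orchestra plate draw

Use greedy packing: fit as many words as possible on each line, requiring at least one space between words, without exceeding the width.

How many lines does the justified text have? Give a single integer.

Line 1: ['bear', 'draw', 'brown'] (min_width=15, slack=0)
Line 2: ['ant', 'violin', 'be'] (min_width=13, slack=2)
Line 3: ['we', 'problem'] (min_width=10, slack=5)
Line 4: ['umbrella'] (min_width=8, slack=7)
Line 5: ['orchestra', 'plate'] (min_width=15, slack=0)
Line 6: ['draw'] (min_width=4, slack=11)
Total lines: 6

Answer: 6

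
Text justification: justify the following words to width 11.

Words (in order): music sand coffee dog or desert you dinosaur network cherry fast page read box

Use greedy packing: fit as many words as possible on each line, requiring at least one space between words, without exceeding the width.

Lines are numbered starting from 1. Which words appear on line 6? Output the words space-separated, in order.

Line 1: ['music', 'sand'] (min_width=10, slack=1)
Line 2: ['coffee', 'dog'] (min_width=10, slack=1)
Line 3: ['or', 'desert'] (min_width=9, slack=2)
Line 4: ['you'] (min_width=3, slack=8)
Line 5: ['dinosaur'] (min_width=8, slack=3)
Line 6: ['network'] (min_width=7, slack=4)
Line 7: ['cherry', 'fast'] (min_width=11, slack=0)
Line 8: ['page', 'read'] (min_width=9, slack=2)
Line 9: ['box'] (min_width=3, slack=8)

Answer: network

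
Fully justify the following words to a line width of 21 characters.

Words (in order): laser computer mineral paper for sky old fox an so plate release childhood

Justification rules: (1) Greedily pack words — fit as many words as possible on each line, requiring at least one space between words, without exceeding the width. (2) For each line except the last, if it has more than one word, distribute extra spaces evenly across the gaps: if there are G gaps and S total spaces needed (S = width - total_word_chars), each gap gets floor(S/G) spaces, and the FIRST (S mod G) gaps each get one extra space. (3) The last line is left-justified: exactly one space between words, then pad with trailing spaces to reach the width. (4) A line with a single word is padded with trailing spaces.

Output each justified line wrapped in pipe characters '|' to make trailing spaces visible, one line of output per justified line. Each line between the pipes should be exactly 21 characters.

Answer: |laser        computer|
|mineral paper for sky|
|old  fox  an so plate|
|release childhood    |

Derivation:
Line 1: ['laser', 'computer'] (min_width=14, slack=7)
Line 2: ['mineral', 'paper', 'for', 'sky'] (min_width=21, slack=0)
Line 3: ['old', 'fox', 'an', 'so', 'plate'] (min_width=19, slack=2)
Line 4: ['release', 'childhood'] (min_width=17, slack=4)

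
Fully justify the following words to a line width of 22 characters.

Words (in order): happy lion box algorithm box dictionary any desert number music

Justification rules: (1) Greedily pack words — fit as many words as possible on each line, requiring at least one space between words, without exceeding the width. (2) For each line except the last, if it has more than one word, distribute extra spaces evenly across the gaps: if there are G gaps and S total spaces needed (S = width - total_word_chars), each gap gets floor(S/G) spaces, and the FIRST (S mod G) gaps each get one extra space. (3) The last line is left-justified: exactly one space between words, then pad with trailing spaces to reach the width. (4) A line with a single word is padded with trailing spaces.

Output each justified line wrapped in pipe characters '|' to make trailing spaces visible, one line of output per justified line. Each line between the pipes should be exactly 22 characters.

Answer: |happy     lion     box|
|algorithm          box|
|dictionary  any desert|
|number music          |

Derivation:
Line 1: ['happy', 'lion', 'box'] (min_width=14, slack=8)
Line 2: ['algorithm', 'box'] (min_width=13, slack=9)
Line 3: ['dictionary', 'any', 'desert'] (min_width=21, slack=1)
Line 4: ['number', 'music'] (min_width=12, slack=10)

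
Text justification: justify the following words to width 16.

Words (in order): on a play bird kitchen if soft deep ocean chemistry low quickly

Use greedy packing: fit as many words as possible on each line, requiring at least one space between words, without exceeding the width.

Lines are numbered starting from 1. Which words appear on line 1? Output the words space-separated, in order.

Line 1: ['on', 'a', 'play', 'bird'] (min_width=14, slack=2)
Line 2: ['kitchen', 'if', 'soft'] (min_width=15, slack=1)
Line 3: ['deep', 'ocean'] (min_width=10, slack=6)
Line 4: ['chemistry', 'low'] (min_width=13, slack=3)
Line 5: ['quickly'] (min_width=7, slack=9)

Answer: on a play bird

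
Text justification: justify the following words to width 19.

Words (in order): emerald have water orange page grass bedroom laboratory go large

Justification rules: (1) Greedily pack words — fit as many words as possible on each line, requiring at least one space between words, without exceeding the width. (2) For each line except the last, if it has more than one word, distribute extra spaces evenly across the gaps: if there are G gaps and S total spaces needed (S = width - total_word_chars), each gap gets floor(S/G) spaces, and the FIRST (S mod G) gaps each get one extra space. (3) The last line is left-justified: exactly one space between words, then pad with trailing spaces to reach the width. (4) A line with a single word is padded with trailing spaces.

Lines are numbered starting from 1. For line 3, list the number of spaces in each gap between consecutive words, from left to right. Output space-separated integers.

Answer: 2

Derivation:
Line 1: ['emerald', 'have', 'water'] (min_width=18, slack=1)
Line 2: ['orange', 'page', 'grass'] (min_width=17, slack=2)
Line 3: ['bedroom', 'laboratory'] (min_width=18, slack=1)
Line 4: ['go', 'large'] (min_width=8, slack=11)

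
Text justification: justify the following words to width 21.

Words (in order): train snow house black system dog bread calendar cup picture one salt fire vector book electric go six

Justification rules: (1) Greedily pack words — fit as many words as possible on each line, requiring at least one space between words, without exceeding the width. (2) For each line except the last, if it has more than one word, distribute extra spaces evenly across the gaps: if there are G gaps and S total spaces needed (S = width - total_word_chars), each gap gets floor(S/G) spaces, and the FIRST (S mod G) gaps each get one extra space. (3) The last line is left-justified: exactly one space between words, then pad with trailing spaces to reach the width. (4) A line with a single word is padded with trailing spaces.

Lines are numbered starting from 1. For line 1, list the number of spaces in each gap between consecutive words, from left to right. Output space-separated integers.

Answer: 4 3

Derivation:
Line 1: ['train', 'snow', 'house'] (min_width=16, slack=5)
Line 2: ['black', 'system', 'dog'] (min_width=16, slack=5)
Line 3: ['bread', 'calendar', 'cup'] (min_width=18, slack=3)
Line 4: ['picture', 'one', 'salt', 'fire'] (min_width=21, slack=0)
Line 5: ['vector', 'book', 'electric'] (min_width=20, slack=1)
Line 6: ['go', 'six'] (min_width=6, slack=15)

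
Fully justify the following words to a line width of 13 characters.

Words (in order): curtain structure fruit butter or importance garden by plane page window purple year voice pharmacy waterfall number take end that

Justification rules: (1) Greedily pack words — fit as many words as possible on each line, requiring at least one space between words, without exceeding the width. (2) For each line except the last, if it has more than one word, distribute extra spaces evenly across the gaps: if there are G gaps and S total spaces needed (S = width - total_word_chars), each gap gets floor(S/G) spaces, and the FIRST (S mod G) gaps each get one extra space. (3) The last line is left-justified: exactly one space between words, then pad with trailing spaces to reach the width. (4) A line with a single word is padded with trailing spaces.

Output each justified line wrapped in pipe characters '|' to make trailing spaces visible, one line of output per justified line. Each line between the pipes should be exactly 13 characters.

Answer: |curtain      |
|structure    |
|fruit  butter|
|or importance|
|garden     by|
|plane    page|
|window purple|
|year    voice|
|pharmacy     |
|waterfall    |
|number   take|
|end that     |

Derivation:
Line 1: ['curtain'] (min_width=7, slack=6)
Line 2: ['structure'] (min_width=9, slack=4)
Line 3: ['fruit', 'butter'] (min_width=12, slack=1)
Line 4: ['or', 'importance'] (min_width=13, slack=0)
Line 5: ['garden', 'by'] (min_width=9, slack=4)
Line 6: ['plane', 'page'] (min_width=10, slack=3)
Line 7: ['window', 'purple'] (min_width=13, slack=0)
Line 8: ['year', 'voice'] (min_width=10, slack=3)
Line 9: ['pharmacy'] (min_width=8, slack=5)
Line 10: ['waterfall'] (min_width=9, slack=4)
Line 11: ['number', 'take'] (min_width=11, slack=2)
Line 12: ['end', 'that'] (min_width=8, slack=5)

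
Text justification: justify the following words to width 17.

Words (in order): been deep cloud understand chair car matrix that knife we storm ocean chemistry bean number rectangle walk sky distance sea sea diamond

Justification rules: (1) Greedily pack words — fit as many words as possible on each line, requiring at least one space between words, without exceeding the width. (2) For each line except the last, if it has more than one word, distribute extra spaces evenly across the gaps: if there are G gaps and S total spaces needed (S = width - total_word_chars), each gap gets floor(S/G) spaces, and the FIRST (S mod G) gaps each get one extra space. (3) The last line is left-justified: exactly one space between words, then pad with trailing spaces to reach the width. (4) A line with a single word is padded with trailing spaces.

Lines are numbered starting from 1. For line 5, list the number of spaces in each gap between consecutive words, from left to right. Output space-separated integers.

Line 1: ['been', 'deep', 'cloud'] (min_width=15, slack=2)
Line 2: ['understand', 'chair'] (min_width=16, slack=1)
Line 3: ['car', 'matrix', 'that'] (min_width=15, slack=2)
Line 4: ['knife', 'we', 'storm'] (min_width=14, slack=3)
Line 5: ['ocean', 'chemistry'] (min_width=15, slack=2)
Line 6: ['bean', 'number'] (min_width=11, slack=6)
Line 7: ['rectangle', 'walk'] (min_width=14, slack=3)
Line 8: ['sky', 'distance', 'sea'] (min_width=16, slack=1)
Line 9: ['sea', 'diamond'] (min_width=11, slack=6)

Answer: 3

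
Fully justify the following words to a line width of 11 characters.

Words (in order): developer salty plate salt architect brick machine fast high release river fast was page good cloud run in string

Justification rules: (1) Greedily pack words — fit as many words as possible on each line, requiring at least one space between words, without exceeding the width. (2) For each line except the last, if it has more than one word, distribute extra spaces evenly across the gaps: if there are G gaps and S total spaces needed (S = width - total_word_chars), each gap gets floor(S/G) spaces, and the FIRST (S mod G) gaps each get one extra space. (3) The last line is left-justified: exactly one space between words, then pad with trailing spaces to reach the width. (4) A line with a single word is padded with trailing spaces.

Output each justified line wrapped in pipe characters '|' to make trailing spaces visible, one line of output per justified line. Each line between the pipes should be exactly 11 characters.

Answer: |developer  |
|salty plate|
|salt       |
|architect  |
|brick      |
|machine    |
|fast   high|
|release    |
|river  fast|
|was    page|
|good  cloud|
|run      in|
|string     |

Derivation:
Line 1: ['developer'] (min_width=9, slack=2)
Line 2: ['salty', 'plate'] (min_width=11, slack=0)
Line 3: ['salt'] (min_width=4, slack=7)
Line 4: ['architect'] (min_width=9, slack=2)
Line 5: ['brick'] (min_width=5, slack=6)
Line 6: ['machine'] (min_width=7, slack=4)
Line 7: ['fast', 'high'] (min_width=9, slack=2)
Line 8: ['release'] (min_width=7, slack=4)
Line 9: ['river', 'fast'] (min_width=10, slack=1)
Line 10: ['was', 'page'] (min_width=8, slack=3)
Line 11: ['good', 'cloud'] (min_width=10, slack=1)
Line 12: ['run', 'in'] (min_width=6, slack=5)
Line 13: ['string'] (min_width=6, slack=5)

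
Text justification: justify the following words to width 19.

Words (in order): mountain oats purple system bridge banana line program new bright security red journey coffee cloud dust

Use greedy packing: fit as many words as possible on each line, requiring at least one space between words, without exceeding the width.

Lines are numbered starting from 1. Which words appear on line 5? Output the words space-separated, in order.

Line 1: ['mountain', 'oats'] (min_width=13, slack=6)
Line 2: ['purple', 'system'] (min_width=13, slack=6)
Line 3: ['bridge', 'banana', 'line'] (min_width=18, slack=1)
Line 4: ['program', 'new', 'bright'] (min_width=18, slack=1)
Line 5: ['security', 'red'] (min_width=12, slack=7)
Line 6: ['journey', 'coffee'] (min_width=14, slack=5)
Line 7: ['cloud', 'dust'] (min_width=10, slack=9)

Answer: security red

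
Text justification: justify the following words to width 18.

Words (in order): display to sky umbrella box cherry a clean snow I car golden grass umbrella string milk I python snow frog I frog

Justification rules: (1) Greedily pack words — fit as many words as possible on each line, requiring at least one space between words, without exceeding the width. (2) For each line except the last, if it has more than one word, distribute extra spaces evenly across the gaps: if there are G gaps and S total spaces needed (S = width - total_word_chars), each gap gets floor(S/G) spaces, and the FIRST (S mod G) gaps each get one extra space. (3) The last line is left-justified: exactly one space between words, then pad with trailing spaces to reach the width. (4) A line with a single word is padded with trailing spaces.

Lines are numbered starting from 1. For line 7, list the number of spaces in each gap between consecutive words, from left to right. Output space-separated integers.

Line 1: ['display', 'to', 'sky'] (min_width=14, slack=4)
Line 2: ['umbrella', 'box'] (min_width=12, slack=6)
Line 3: ['cherry', 'a', 'clean'] (min_width=14, slack=4)
Line 4: ['snow', 'I', 'car', 'golden'] (min_width=17, slack=1)
Line 5: ['grass', 'umbrella'] (min_width=14, slack=4)
Line 6: ['string', 'milk', 'I'] (min_width=13, slack=5)
Line 7: ['python', 'snow', 'frog', 'I'] (min_width=18, slack=0)
Line 8: ['frog'] (min_width=4, slack=14)

Answer: 1 1 1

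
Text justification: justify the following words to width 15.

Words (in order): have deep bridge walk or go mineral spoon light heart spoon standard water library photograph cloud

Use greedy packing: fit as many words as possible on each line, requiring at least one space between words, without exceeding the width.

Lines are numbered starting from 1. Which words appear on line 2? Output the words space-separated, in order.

Answer: bridge walk or

Derivation:
Line 1: ['have', 'deep'] (min_width=9, slack=6)
Line 2: ['bridge', 'walk', 'or'] (min_width=14, slack=1)
Line 3: ['go', 'mineral'] (min_width=10, slack=5)
Line 4: ['spoon', 'light'] (min_width=11, slack=4)
Line 5: ['heart', 'spoon'] (min_width=11, slack=4)
Line 6: ['standard', 'water'] (min_width=14, slack=1)
Line 7: ['library'] (min_width=7, slack=8)
Line 8: ['photograph'] (min_width=10, slack=5)
Line 9: ['cloud'] (min_width=5, slack=10)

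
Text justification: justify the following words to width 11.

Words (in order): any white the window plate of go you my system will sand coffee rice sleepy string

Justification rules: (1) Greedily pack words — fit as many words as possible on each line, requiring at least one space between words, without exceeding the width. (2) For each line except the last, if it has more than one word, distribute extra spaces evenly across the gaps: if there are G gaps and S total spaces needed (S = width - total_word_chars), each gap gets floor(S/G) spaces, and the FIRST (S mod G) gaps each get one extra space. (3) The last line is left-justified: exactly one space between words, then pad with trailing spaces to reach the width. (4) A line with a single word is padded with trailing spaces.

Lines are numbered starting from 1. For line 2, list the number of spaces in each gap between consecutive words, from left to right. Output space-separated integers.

Line 1: ['any', 'white'] (min_width=9, slack=2)
Line 2: ['the', 'window'] (min_width=10, slack=1)
Line 3: ['plate', 'of', 'go'] (min_width=11, slack=0)
Line 4: ['you', 'my'] (min_width=6, slack=5)
Line 5: ['system', 'will'] (min_width=11, slack=0)
Line 6: ['sand', 'coffee'] (min_width=11, slack=0)
Line 7: ['rice', 'sleepy'] (min_width=11, slack=0)
Line 8: ['string'] (min_width=6, slack=5)

Answer: 2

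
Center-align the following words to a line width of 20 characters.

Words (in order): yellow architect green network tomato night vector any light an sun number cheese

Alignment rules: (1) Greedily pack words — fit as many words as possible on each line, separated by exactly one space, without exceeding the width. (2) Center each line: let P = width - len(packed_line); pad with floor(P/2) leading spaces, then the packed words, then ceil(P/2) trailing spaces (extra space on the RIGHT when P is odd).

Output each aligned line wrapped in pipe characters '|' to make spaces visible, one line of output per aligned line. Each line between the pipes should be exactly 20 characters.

Line 1: ['yellow', 'architect'] (min_width=16, slack=4)
Line 2: ['green', 'network', 'tomato'] (min_width=20, slack=0)
Line 3: ['night', 'vector', 'any'] (min_width=16, slack=4)
Line 4: ['light', 'an', 'sun', 'number'] (min_width=19, slack=1)
Line 5: ['cheese'] (min_width=6, slack=14)

Answer: |  yellow architect  |
|green network tomato|
|  night vector any  |
|light an sun number |
|       cheese       |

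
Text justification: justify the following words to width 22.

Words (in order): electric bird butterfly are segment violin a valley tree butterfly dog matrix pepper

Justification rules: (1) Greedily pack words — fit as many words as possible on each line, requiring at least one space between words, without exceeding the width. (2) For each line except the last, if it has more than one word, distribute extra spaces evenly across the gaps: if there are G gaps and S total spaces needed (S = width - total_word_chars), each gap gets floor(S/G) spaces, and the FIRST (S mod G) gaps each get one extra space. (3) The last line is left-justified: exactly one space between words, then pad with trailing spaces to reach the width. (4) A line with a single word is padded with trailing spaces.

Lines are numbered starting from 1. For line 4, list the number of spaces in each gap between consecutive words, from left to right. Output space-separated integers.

Line 1: ['electric', 'bird'] (min_width=13, slack=9)
Line 2: ['butterfly', 'are', 'segment'] (min_width=21, slack=1)
Line 3: ['violin', 'a', 'valley', 'tree'] (min_width=20, slack=2)
Line 4: ['butterfly', 'dog', 'matrix'] (min_width=20, slack=2)
Line 5: ['pepper'] (min_width=6, slack=16)

Answer: 2 2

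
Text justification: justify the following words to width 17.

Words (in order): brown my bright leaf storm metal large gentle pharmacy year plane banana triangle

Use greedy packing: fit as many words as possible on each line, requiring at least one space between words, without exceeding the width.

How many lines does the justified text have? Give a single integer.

Line 1: ['brown', 'my', 'bright'] (min_width=15, slack=2)
Line 2: ['leaf', 'storm', 'metal'] (min_width=16, slack=1)
Line 3: ['large', 'gentle'] (min_width=12, slack=5)
Line 4: ['pharmacy', 'year'] (min_width=13, slack=4)
Line 5: ['plane', 'banana'] (min_width=12, slack=5)
Line 6: ['triangle'] (min_width=8, slack=9)
Total lines: 6

Answer: 6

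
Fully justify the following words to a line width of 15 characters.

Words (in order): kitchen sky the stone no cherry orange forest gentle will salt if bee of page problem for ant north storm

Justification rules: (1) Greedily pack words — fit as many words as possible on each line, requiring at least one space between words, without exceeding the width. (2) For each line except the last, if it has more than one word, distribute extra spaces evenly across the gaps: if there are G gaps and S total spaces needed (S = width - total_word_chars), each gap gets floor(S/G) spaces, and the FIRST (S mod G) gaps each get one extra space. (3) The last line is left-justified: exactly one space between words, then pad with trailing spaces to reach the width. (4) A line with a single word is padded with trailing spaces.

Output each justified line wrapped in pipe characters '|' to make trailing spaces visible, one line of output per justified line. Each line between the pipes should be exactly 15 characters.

Answer: |kitchen sky the|
|stone no cherry|
|orange   forest|
|gentle     will|
|salt  if bee of|
|page    problem|
|for  ant  north|
|storm          |

Derivation:
Line 1: ['kitchen', 'sky', 'the'] (min_width=15, slack=0)
Line 2: ['stone', 'no', 'cherry'] (min_width=15, slack=0)
Line 3: ['orange', 'forest'] (min_width=13, slack=2)
Line 4: ['gentle', 'will'] (min_width=11, slack=4)
Line 5: ['salt', 'if', 'bee', 'of'] (min_width=14, slack=1)
Line 6: ['page', 'problem'] (min_width=12, slack=3)
Line 7: ['for', 'ant', 'north'] (min_width=13, slack=2)
Line 8: ['storm'] (min_width=5, slack=10)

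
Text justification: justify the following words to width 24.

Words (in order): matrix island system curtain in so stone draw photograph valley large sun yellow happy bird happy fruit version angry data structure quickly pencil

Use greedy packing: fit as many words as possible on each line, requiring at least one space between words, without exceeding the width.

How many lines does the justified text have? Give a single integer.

Answer: 7

Derivation:
Line 1: ['matrix', 'island', 'system'] (min_width=20, slack=4)
Line 2: ['curtain', 'in', 'so', 'stone', 'draw'] (min_width=24, slack=0)
Line 3: ['photograph', 'valley', 'large'] (min_width=23, slack=1)
Line 4: ['sun', 'yellow', 'happy', 'bird'] (min_width=21, slack=3)
Line 5: ['happy', 'fruit', 'version'] (min_width=19, slack=5)
Line 6: ['angry', 'data', 'structure'] (min_width=20, slack=4)
Line 7: ['quickly', 'pencil'] (min_width=14, slack=10)
Total lines: 7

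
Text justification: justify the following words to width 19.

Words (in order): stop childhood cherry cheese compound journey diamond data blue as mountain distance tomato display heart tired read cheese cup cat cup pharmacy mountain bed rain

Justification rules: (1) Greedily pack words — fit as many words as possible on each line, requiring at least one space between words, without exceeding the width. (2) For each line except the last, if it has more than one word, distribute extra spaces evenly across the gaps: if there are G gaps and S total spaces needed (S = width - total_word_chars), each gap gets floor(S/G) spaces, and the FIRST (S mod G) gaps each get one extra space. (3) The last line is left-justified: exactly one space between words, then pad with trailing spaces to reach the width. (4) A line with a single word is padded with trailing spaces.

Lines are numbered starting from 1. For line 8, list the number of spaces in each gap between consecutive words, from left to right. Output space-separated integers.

Line 1: ['stop', 'childhood'] (min_width=14, slack=5)
Line 2: ['cherry', 'cheese'] (min_width=13, slack=6)
Line 3: ['compound', 'journey'] (min_width=16, slack=3)
Line 4: ['diamond', 'data', 'blue'] (min_width=17, slack=2)
Line 5: ['as', 'mountain'] (min_width=11, slack=8)
Line 6: ['distance', 'tomato'] (min_width=15, slack=4)
Line 7: ['display', 'heart', 'tired'] (min_width=19, slack=0)
Line 8: ['read', 'cheese', 'cup', 'cat'] (min_width=19, slack=0)
Line 9: ['cup', 'pharmacy'] (min_width=12, slack=7)
Line 10: ['mountain', 'bed', 'rain'] (min_width=17, slack=2)

Answer: 1 1 1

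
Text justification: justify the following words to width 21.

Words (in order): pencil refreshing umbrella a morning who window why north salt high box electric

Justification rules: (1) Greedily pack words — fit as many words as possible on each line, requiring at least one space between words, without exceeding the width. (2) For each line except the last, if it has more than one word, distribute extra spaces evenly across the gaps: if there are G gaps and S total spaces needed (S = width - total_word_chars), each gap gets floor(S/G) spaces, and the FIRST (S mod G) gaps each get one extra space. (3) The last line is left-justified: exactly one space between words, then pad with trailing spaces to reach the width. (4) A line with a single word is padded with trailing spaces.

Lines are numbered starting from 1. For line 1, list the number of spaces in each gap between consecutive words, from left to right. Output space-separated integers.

Answer: 5

Derivation:
Line 1: ['pencil', 'refreshing'] (min_width=17, slack=4)
Line 2: ['umbrella', 'a', 'morning'] (min_width=18, slack=3)
Line 3: ['who', 'window', 'why', 'north'] (min_width=20, slack=1)
Line 4: ['salt', 'high', 'box'] (min_width=13, slack=8)
Line 5: ['electric'] (min_width=8, slack=13)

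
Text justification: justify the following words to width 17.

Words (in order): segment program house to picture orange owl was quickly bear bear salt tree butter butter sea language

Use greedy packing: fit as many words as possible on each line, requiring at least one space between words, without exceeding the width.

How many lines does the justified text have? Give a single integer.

Answer: 7

Derivation:
Line 1: ['segment', 'program'] (min_width=15, slack=2)
Line 2: ['house', 'to', 'picture'] (min_width=16, slack=1)
Line 3: ['orange', 'owl', 'was'] (min_width=14, slack=3)
Line 4: ['quickly', 'bear', 'bear'] (min_width=17, slack=0)
Line 5: ['salt', 'tree', 'butter'] (min_width=16, slack=1)
Line 6: ['butter', 'sea'] (min_width=10, slack=7)
Line 7: ['language'] (min_width=8, slack=9)
Total lines: 7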